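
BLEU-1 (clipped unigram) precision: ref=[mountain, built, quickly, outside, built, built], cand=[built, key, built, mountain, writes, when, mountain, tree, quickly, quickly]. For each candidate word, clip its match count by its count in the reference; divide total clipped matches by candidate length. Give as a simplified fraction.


Reference word counts: {'built': 3, 'mountain': 1, 'outside': 1, 'quickly': 1}
Checking each candidate word (with clipping):
  'built' -> in reference (ref count 3, used 1/3) -> match (matches: 1)
  'key' -> not in reference -> no match (matches: 1)
  'built' -> in reference (ref count 3, used 2/3) -> match (matches: 2)
  'mountain' -> in reference (ref count 1, used 1/1) -> match (matches: 3)
  'writes' -> not in reference -> no match (matches: 3)
  'when' -> not in reference -> no match (matches: 3)
  'mountain' -> ref count 1 already used up (1/1) -> clipped, no match (matches: 3)
  'tree' -> not in reference -> no match (matches: 3)
  'quickly' -> in reference (ref count 1, used 1/1) -> match (matches: 4)
  'quickly' -> ref count 1 already used up (1/1) -> clipped, no match (matches: 4)
Clipped matches: 4, Candidate length: 10
Precision = 4/10 = 2/5

2/5


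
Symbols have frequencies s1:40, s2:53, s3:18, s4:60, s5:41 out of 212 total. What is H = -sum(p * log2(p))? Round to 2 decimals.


Computing entropy H = -sum(p_i * log2(p_i)):
  s1: p = 40/212 = 0.1887, -p*log2(p) = 0.4540
  s2: p = 53/212 = 0.2500, -p*log2(p) = 0.5000
  s3: p = 18/212 = 0.0849, -p*log2(p) = 0.3021
  s4: p = 60/212 = 0.2830, -p*log2(p) = 0.5154
  s5: p = 41/212 = 0.1934, -p*log2(p) = 0.4584
H = sum of terms = 2.2299
Rounded to 2 decimals: 2.23

2.23


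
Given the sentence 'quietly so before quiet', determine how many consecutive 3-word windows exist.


Word trigrams from [4] words:
  Trigram 1: (quietly so before)
  Trigram 2: (so before quiet)
Total word trigrams: 4 - 2 = 2

2


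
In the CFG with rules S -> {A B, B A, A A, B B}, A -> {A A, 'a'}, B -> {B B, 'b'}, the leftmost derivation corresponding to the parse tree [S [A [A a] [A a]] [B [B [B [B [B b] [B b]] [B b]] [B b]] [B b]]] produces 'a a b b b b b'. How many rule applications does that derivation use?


Every bracketed nonterminal node [X ...] in the tree is produced by exactly one rule application.
Reading the tree off as a leftmost derivation:
  Step 1: S  =>  A B   (applied S -> A B)
  Step 2: A B  =>  A A B   (applied A -> A A)
  Step 3: A A B  =>  a A B   (applied A -> a)
  Step 4: a A B  =>  a a B   (applied A -> a)
  Step 5: a a B  =>  a a B B   (applied B -> B B)
  Step 6: a a B B  =>  a a B B B   (applied B -> B B)
  Step 7: a a B B B  =>  a a B B B B   (applied B -> B B)
  Step 8: a a B B B B  =>  a a B B B B B   (applied B -> B B)
  Step 9: a a B B B B B  =>  a a b B B B B   (applied B -> b)
  Step 10: a a b B B B B  =>  a a b b B B B   (applied B -> b)
  Step 11: a a b b B B B  =>  a a b b b B B   (applied B -> b)
  Step 12: a a b b b B B  =>  a a b b b b B   (applied B -> b)
  Step 13: a a b b b b B  =>  a a b b b b b   (applied B -> b)
Final yield: a a b b b b b
Total rewrite steps: 13

13


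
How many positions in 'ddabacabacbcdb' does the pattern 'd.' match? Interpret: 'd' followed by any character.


Pattern: d. means 'd' followed by any character.
Scanning 'ddabacabacbcdb' position-by-position:
  Pos 0: window 'dd' -> MATCH
  Pos 1: window 'da' -> MATCH
  Pos 2: window 'ab' -> no
  Pos 3: window 'ba' -> no
  Pos 4: window 'ac' -> no
  Pos 5: window 'ca' -> no
  Pos 6: window 'ab' -> no
  Pos 7: window 'ba' -> no
  Pos 8: window 'ac' -> no
  Pos 9: window 'cb' -> no
  Pos 10: window 'bc' -> no
  Pos 11: window 'cd' -> no
  Pos 12: window 'db' -> MATCH
  Pos 13: window 'b' -> no
Total matches: 3

3


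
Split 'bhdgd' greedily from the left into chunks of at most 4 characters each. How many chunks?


'bhdgd' has 5 characters.
Chunking with max size 4:
  Chunk 1: 'bhdg' (positions 0-3)
  Chunk 2: 'd' (positions 4-4)
Total chunks: ceil(5 / 4) = 2

2


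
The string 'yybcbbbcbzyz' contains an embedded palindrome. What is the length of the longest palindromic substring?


Scanning 'yybcbbbcbzyz' for palindromic substrings.
Substring at positions 2-8: 'bcbbbcb'.
Check: reverse('bcbbbcb') = 'bcbbbcb' -> palindrome confirmed.
Neighbouring characters ('y' / 'z') break symmetry, so it cannot extend further.
No longer palindromic substring exists; longest length = 7

7


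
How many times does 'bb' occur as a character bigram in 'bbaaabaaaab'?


Scanning 'bbaaabaaaab' for bigram 'bb':
  Position 0: 'bb' -> MATCH
  Position 1: 'ba' -> no
  Position 2: 'aa' -> no
  Position 3: 'aa' -> no
  Position 4: 'ab' -> no
  Position 5: 'ba' -> no
  Position 6: 'aa' -> no
  Position 7: 'aa' -> no
  Position 8: 'aa' -> no
  Position 9: 'ab' -> no
Total matches: 1

1


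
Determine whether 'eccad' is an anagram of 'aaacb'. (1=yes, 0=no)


Sort characters of 'eccad': 'accde'
Sort characters of 'aaacb': 'aaabc'
Sorted forms differ -> they are NOT anagrams
Result: 0

0


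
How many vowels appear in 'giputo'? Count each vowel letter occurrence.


Scanning each character of 'giputo':
  Position 1: 'g' -> consonant (running count: 0)
  Position 2: 'i' -> vowel (running count: 1)
  Position 3: 'p' -> consonant (running count: 1)
  Position 4: 'u' -> vowel (running count: 2)
  Position 5: 't' -> consonant (running count: 2)
  Position 6: 'o' -> vowel (running count: 3)
Total vowels: 3

3


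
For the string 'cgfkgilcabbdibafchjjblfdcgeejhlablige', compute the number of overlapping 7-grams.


String 'cgfkgilcabbdibafchjjblfdcgeejhlablige' has length L = 37.
Number of overlapping n-grams = L - n + 1
Substituting: 37 - 7 + 1 = 31

31


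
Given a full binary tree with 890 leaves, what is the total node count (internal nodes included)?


Leaf nodes (terminals): 890
Internal nodes = n - 1 = 890 - 1 = 889
Total = leaves + internal = 890 + 889 = 1779

1779


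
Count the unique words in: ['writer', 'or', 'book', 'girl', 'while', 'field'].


Listing all tokens and tracking unique types:
  Token 1: 'writer' -> NEW (unique so far: 1)
  Token 2: 'or' -> NEW (unique so far: 2)
  Token 3: 'book' -> NEW (unique so far: 3)
  Token 4: 'girl' -> NEW (unique so far: 4)
  Token 5: 'while' -> NEW (unique so far: 5)
  Token 6: 'field' -> NEW (unique so far: 6)
Unique types: ('book', 'field', 'girl', 'or', 'while', 'writer')
Vocabulary size: 6

6


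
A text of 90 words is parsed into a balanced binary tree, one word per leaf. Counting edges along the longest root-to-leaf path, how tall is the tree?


In a balanced binary tree with n leaves the deepest leaf is ceil(log2(n)) edges below the root.
log2(90) = 6.4919
ceil(6.4919) = 7
height (edges) = 7

7


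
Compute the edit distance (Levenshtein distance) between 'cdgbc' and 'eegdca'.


Building DP table for s1='cdgbc' (len 5) and s2='eegdca' (len 6):
       e  e  g  d  c  a
    0  1  2  3  4  5  6
  c 1  1  2  3  4  4  5
  d 2  2  2  3  3  4  5
  g 3  3  3  2  3  4  5
  b 4  4  4  3  3  4  5
  c 5  5  5  4  4  3  4
Edit distance = dp[5][6] = 4

4


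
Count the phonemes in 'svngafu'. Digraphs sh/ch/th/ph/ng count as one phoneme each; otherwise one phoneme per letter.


Parsing 'svngafu' greedily, digraphs first:
  's' -> consonant phoneme (phonemes so far: 1)
  'v' -> consonant phoneme (phonemes so far: 2)
  'ng' -> digraph (1 consonant phoneme) (phonemes so far: 3)
  'a' -> vowel phoneme (phonemes so far: 4)
  'f' -> consonant phoneme (phonemes so far: 5)
  'u' -> vowel phoneme (phonemes so far: 6)
Total phonemes: 6

6


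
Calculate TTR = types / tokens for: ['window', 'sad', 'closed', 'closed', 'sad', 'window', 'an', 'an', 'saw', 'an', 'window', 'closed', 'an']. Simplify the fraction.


Tokens: 13
Unique types: ('an', 'closed', 'sad', 'saw', 'window') = 5
TTR = 5/13
Already in lowest terms.

5/13


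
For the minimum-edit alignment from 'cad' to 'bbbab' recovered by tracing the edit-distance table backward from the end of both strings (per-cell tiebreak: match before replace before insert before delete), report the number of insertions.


Edit distance = 4. Backtracking from cell (3, 5) with preference match > replace > insert > delete,
then listing the resulting alignment 'cad' -> 'bbbab' left to right:
  Step 1: insert 'b' [insertion #1]
  Step 2: insert 'b' [insertion #2]
  Step 3: replace c->b
  Step 4: keep 'a'
  Step 5: replace d->b
Total insertions: 2

2


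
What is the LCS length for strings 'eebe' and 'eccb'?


DP table for LCS of 'eebe' and 'eccb':
       e  c  c  b
    0  0  0  0  0
  e 0  1  1  1  1
  e 0  1  1  1  1
  b 0  1  1  1  2
  e 0  1  1  1  2
LCS: 'eb'
LCS length = 2

2


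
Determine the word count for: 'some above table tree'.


Counting words by splitting on spaces:
  Word 1: 'some'
  Word 2: 'above'
  Word 3: 'table'
  Word 4: 'tree'
Total words: 4

4


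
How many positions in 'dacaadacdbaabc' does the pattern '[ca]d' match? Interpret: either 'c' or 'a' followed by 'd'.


Pattern: [ca]d means either 'c' or 'a' followed by 'd'.
Scanning 'dacaadacdbaabc' position-by-position:
  Pos 0: window 'da' -> no
  Pos 1: window 'ac' -> no
  Pos 2: window 'ca' -> no
  Pos 3: window 'aa' -> no
  Pos 4: window 'ad' -> MATCH
  Pos 5: window 'da' -> no
  Pos 6: window 'ac' -> no
  Pos 7: window 'cd' -> MATCH
  Pos 8: window 'db' -> no
  Pos 9: window 'ba' -> no
  Pos 10: window 'aa' -> no
  Pos 11: window 'ab' -> no
  Pos 12: window 'bc' -> no
  Pos 13: window 'c' -> no
Total matches: 2

2


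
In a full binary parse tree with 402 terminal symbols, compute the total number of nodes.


Leaf nodes (terminals): 402
Internal nodes = n - 1 = 402 - 1 = 401
Total = leaves + internal = 402 + 401 = 803

803


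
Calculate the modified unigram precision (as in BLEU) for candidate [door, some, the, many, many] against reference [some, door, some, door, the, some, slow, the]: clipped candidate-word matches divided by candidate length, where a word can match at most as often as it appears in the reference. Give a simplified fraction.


Reference word counts: {'door': 2, 'slow': 1, 'some': 3, 'the': 2}
Checking each candidate word (with clipping):
  'door' -> in reference (ref count 2, used 1/2) -> match (matches: 1)
  'some' -> in reference (ref count 3, used 1/3) -> match (matches: 2)
  'the' -> in reference (ref count 2, used 1/2) -> match (matches: 3)
  'many' -> not in reference -> no match (matches: 3)
  'many' -> not in reference -> no match (matches: 3)
Clipped matches: 3, Candidate length: 5
Precision = 3/5

3/5


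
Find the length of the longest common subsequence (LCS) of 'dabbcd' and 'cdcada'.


DP table for LCS of 'dabbcd' and 'cdcada':
       c  d  c  a  d  a
    0  0  0  0  0  0  0
  d 0  0  1  1  1  1  1
  a 0  0  1  1  2  2  2
  b 0  0  1  1  2  2  2
  b 0  0  1  1  2  2  2
  c 0  1  1  2  2  2  2
  d 0  1  2  2  2  3  3
LCS: 'dad'
LCS length = 3

3


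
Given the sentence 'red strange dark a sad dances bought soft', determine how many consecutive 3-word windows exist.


Word trigrams from [8] words:
  Trigram 1: (red strange dark)
  Trigram 2: (strange dark a)
  Trigram 3: (dark a sad)
  Trigram 4: (a sad dances)
  Trigram 5: (sad dances bought)
  Trigram 6: (dances bought soft)
Total word trigrams: 8 - 2 = 6

6


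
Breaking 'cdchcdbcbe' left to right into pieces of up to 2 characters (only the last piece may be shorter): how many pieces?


'cdchcdbcbe' has 10 characters.
Chunking with max size 2:
  Chunk 1: 'cd' (positions 0-1)
  Chunk 2: 'ch' (positions 2-3)
  Chunk 3: 'cd' (positions 4-5)
  Chunk 4: 'bc' (positions 6-7)
  Chunk 5: 'be' (positions 8-9)
Total chunks: ceil(10 / 2) = 5

5


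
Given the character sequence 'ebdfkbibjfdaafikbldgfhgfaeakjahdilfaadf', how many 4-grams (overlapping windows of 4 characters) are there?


String 'ebdfkbibjfdaafikbldgfhgfaeakjahdilfaadf' has length L = 39.
Number of overlapping n-grams = L - n + 1
Substituting: 39 - 4 + 1 = 36

36


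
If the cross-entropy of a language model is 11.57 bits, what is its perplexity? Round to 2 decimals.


Perplexity formula: PP = 2^H
H = 11.57
PP = 2^11.57
Decompose: 2^11.57 = 2^11 * 2^0.57
2^11 = 2048, 2^0.57 ~ 1.4845236
PP ~ 2048 * 1.4845236 = 3040.3043328
Rounded to 2 decimals: 3040.30

3040.30


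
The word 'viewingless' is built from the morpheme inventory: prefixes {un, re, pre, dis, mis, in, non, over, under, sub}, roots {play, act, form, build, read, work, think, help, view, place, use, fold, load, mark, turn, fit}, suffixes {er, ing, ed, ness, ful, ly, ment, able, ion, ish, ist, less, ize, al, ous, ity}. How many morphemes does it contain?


Segmenting 'viewingless' against the inventory:
  'view' -> root (morpheme 1)
  'ing' -> suffix (morpheme 2)
  'less' -> suffix (morpheme 3)
Total morphemes: 3

3


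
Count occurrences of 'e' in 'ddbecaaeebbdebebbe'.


Scanning 'ddbecaaeebbdebebbe' for 'e':
  Position 3: 'e' -> MATCH (count: 1)
  Position 7: 'e' -> MATCH (count: 2)
  Position 8: 'e' -> MATCH (count: 3)
  Position 12: 'e' -> MATCH (count: 4)
  Position 14: 'e' -> MATCH (count: 5)
  Position 17: 'e' -> MATCH (count: 6)
Total occurrences of 'e': 6

6


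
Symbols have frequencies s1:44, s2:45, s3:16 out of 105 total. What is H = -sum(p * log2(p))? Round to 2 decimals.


Computing entropy H = -sum(p_i * log2(p_i)):
  s1: p = 44/105 = 0.4190, -p*log2(p) = 0.5258
  s2: p = 45/105 = 0.4286, -p*log2(p) = 0.5239
  s3: p = 16/105 = 0.1524, -p*log2(p) = 0.4136
H = sum of terms = 1.4633
Rounded to 2 decimals: 1.46

1.46


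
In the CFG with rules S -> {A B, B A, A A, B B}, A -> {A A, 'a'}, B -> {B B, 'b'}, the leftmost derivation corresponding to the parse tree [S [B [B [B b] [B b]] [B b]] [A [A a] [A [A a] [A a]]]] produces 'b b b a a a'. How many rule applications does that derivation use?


Every bracketed nonterminal node [X ...] in the tree is produced by exactly one rule application.
Reading the tree off as a leftmost derivation:
  Step 1: S  =>  B A   (applied S -> B A)
  Step 2: B A  =>  B B A   (applied B -> B B)
  Step 3: B B A  =>  B B B A   (applied B -> B B)
  Step 4: B B B A  =>  b B B A   (applied B -> b)
  Step 5: b B B A  =>  b b B A   (applied B -> b)
  Step 6: b b B A  =>  b b b A   (applied B -> b)
  Step 7: b b b A  =>  b b b A A   (applied A -> A A)
  Step 8: b b b A A  =>  b b b a A   (applied A -> a)
  Step 9: b b b a A  =>  b b b a A A   (applied A -> A A)
  Step 10: b b b a A A  =>  b b b a a A   (applied A -> a)
  Step 11: b b b a a A  =>  b b b a a a   (applied A -> a)
Final yield: b b b a a a
Total rewrite steps: 11

11


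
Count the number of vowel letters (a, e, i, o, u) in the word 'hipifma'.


Scanning each character of 'hipifma':
  Position 1: 'h' -> consonant (running count: 0)
  Position 2: 'i' -> vowel (running count: 1)
  Position 3: 'p' -> consonant (running count: 1)
  Position 4: 'i' -> vowel (running count: 2)
  Position 5: 'f' -> consonant (running count: 2)
  Position 6: 'm' -> consonant (running count: 2)
  Position 7: 'a' -> vowel (running count: 3)
Total vowels: 3

3


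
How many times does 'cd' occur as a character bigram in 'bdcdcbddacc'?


Scanning 'bdcdcbddacc' for bigram 'cd':
  Position 0: 'bd' -> no
  Position 1: 'dc' -> no
  Position 2: 'cd' -> MATCH
  Position 3: 'dc' -> no
  Position 4: 'cb' -> no
  Position 5: 'bd' -> no
  Position 6: 'dd' -> no
  Position 7: 'da' -> no
  Position 8: 'ac' -> no
  Position 9: 'cc' -> no
Total matches: 1

1


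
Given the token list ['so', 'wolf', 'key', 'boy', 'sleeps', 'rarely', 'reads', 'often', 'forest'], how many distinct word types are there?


Listing all tokens and tracking unique types:
  Token 1: 'so' -> NEW (unique so far: 1)
  Token 2: 'wolf' -> NEW (unique so far: 2)
  Token 3: 'key' -> NEW (unique so far: 3)
  Token 4: 'boy' -> NEW (unique so far: 4)
  Token 5: 'sleeps' -> NEW (unique so far: 5)
  Token 6: 'rarely' -> NEW (unique so far: 6)
  Token 7: 'reads' -> NEW (unique so far: 7)
  Token 8: 'often' -> NEW (unique so far: 8)
  Token 9: 'forest' -> NEW (unique so far: 9)
Unique types: ('boy', 'forest', 'key', 'often', 'rarely', 'reads', 'sleeps', 'so', 'wolf')
Vocabulary size: 9

9


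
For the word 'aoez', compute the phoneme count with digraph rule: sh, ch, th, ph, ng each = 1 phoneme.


Parsing 'aoez' greedily, digraphs first:
  'a' -> vowel phoneme (phonemes so far: 1)
  'o' -> vowel phoneme (phonemes so far: 2)
  'e' -> vowel phoneme (phonemes so far: 3)
  'z' -> consonant phoneme (phonemes so far: 4)
Total phonemes: 4

4


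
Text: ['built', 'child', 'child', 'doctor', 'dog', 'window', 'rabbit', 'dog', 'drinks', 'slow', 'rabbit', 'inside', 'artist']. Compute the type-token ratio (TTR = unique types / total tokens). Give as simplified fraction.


Tokens: 13
Unique types: ('artist', 'built', 'child', 'doctor', 'dog', 'drinks', 'inside', 'rabbit', 'slow', 'window') = 10
TTR = 10/13
Already in lowest terms.

10/13


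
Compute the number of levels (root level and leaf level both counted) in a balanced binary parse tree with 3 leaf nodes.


In a balanced binary tree with n leaves the deepest leaf is ceil(log2(n)) edges below the root,
so counting node levels inclusive of root and leaves gives ceil(log2(n)) + 1 levels.
log2(3) = 1.5850
ceil(1.5850) = 2
levels = 2 + 1 = 3

3


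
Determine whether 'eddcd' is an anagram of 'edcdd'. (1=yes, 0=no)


Sort characters of 'eddcd': 'cddde'
Sort characters of 'edcdd': 'cddde'
Sorted forms match -> they ARE anagrams
Result: 1

1


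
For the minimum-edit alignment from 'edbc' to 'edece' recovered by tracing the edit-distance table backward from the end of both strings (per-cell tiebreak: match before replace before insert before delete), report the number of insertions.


Edit distance = 2. Backtracking from cell (4, 5) with preference match > replace > insert > delete,
then listing the resulting alignment 'edbc' -> 'edece' left to right:
  Step 1: keep 'e'
  Step 2: keep 'd'
  Step 3: replace b->e
  Step 4: keep 'c'
  Step 5: insert 'e' [insertion #1]
Total insertions: 1

1


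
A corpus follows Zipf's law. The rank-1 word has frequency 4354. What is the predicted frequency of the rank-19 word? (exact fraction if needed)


Zipf's law: freq(rank) = f1 / rank
f1 = 4354, rank = 19
freq = 4354 / 19
GCD(4354, 19) = 1
Simplified: 4354/19

4354/19


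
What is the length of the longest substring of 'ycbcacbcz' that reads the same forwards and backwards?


Scanning 'ycbcacbcz' for palindromic substrings.
Substring at positions 1-7: 'cbcacbc'.
Check: reverse('cbcacbc') = 'cbcacbc' -> palindrome confirmed.
Neighbouring characters ('y' / 'z') break symmetry, so it cannot extend further.
No longer palindromic substring exists; longest length = 7

7


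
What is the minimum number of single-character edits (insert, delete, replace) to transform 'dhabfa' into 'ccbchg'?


Building DP table for s1='dhabfa' (len 6) and s2='ccbchg' (len 6):
       c  c  b  c  h  g
    0  1  2  3  4  5  6
  d 1  1  2  3  4  5  6
  h 2  2  2  3  4  4  5
  a 3  3  3  3  4  5  5
  b 4  4  4  3  4  5  6
  f 5  5  5  4  4  5  6
  a 6  6  6  5  5  5  6
Edit distance = dp[6][6] = 6

6


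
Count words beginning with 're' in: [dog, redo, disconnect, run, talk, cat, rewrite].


Checking each word for prefix 're':
  'dog' -> no (count: 0)
  'redo' -> YES, starts with 're' (count: 1)
  'disconnect' -> no (count: 1)
  'run' -> no (count: 1)
  'talk' -> no (count: 1)
  'cat' -> no (count: 1)
  'rewrite' -> YES, starts with 're' (count: 2)
Total with prefix 're': 2

2


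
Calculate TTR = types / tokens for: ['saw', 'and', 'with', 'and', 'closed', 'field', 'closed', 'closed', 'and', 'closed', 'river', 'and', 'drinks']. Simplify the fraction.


Tokens: 13
Unique types: ('and', 'closed', 'drinks', 'field', 'river', 'saw', 'with') = 7
TTR = 7/13
Already in lowest terms.

7/13


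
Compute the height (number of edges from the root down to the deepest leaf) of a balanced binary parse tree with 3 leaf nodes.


In a balanced binary tree with n leaves the deepest leaf is ceil(log2(n)) edges below the root.
log2(3) = 1.5850
ceil(1.5850) = 2
height (edges) = 2

2


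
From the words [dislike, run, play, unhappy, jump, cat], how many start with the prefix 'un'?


Checking each word for prefix 'un':
  'dislike' -> no (count: 0)
  'run' -> no (count: 0)
  'play' -> no (count: 0)
  'unhappy' -> YES, starts with 'un' (count: 1)
  'jump' -> no (count: 1)
  'cat' -> no (count: 1)
Total with prefix 'un': 1

1


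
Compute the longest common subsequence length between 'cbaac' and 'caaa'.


DP table for LCS of 'cbaac' and 'caaa':
       c  a  a  a
    0  0  0  0  0
  c 0  1  1  1  1
  b 0  1  1  1  1
  a 0  1  2  2  2
  a 0  1  2  3  3
  c 0  1  2  3  3
LCS: 'caa'
LCS length = 3

3


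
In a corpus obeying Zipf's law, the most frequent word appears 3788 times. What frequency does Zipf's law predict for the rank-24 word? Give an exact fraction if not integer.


Zipf's law: freq(rank) = f1 / rank
f1 = 3788, rank = 24
freq = 3788 / 24
GCD(3788, 24) = 4
Simplified: 947/6

947/6


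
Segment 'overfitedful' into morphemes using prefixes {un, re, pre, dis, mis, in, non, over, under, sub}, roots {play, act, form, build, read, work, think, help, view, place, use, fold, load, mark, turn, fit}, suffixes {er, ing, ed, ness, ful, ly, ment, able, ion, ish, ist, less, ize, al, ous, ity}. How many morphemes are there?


Segmenting 'overfitedful' against the inventory:
  'over' -> prefix (morpheme 1)
  'fit' -> root (morpheme 2)
  'ed' -> suffix (morpheme 3)
  'ful' -> suffix (morpheme 4)
Total morphemes: 4

4


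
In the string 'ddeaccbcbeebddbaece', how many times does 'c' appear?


Scanning 'ddeaccbcbeebddbaece' for 'c':
  Position 4: 'c' -> MATCH (count: 1)
  Position 5: 'c' -> MATCH (count: 2)
  Position 7: 'c' -> MATCH (count: 3)
  Position 17: 'c' -> MATCH (count: 4)
Total occurrences of 'c': 4

4


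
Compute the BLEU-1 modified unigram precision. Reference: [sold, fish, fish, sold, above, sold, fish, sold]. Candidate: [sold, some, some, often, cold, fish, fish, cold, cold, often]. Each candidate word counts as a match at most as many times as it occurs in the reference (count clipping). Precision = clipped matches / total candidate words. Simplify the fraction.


Reference word counts: {'above': 1, 'fish': 3, 'sold': 4}
Checking each candidate word (with clipping):
  'sold' -> in reference (ref count 4, used 1/4) -> match (matches: 1)
  'some' -> not in reference -> no match (matches: 1)
  'some' -> not in reference -> no match (matches: 1)
  'often' -> not in reference -> no match (matches: 1)
  'cold' -> not in reference -> no match (matches: 1)
  'fish' -> in reference (ref count 3, used 1/3) -> match (matches: 2)
  'fish' -> in reference (ref count 3, used 2/3) -> match (matches: 3)
  'cold' -> not in reference -> no match (matches: 3)
  'cold' -> not in reference -> no match (matches: 3)
  'often' -> not in reference -> no match (matches: 3)
Clipped matches: 3, Candidate length: 10
Precision = 3/10

3/10


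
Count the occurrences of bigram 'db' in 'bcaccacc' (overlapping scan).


Scanning 'bcaccacc' for bigram 'db':
  Position 0: 'bc' -> no
  Position 1: 'ca' -> no
  Position 2: 'ac' -> no
  Position 3: 'cc' -> no
  Position 4: 'ca' -> no
  Position 5: 'ac' -> no
  Position 6: 'cc' -> no
Total matches: 0

0


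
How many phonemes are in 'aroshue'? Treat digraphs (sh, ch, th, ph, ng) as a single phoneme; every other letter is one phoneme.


Parsing 'aroshue' greedily, digraphs first:
  'a' -> vowel phoneme (phonemes so far: 1)
  'r' -> consonant phoneme (phonemes so far: 2)
  'o' -> vowel phoneme (phonemes so far: 3)
  'sh' -> digraph (1 consonant phoneme) (phonemes so far: 4)
  'u' -> vowel phoneme (phonemes so far: 5)
  'e' -> vowel phoneme (phonemes so far: 6)
Total phonemes: 6

6


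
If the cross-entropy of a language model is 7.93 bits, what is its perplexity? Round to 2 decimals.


Perplexity formula: PP = 2^H
H = 7.93
PP = 2^7.93
Decompose: 2^7.93 = 2^7 * 2^0.93
2^7 = 128, 2^0.93 ~ 1.9052760
PP ~ 128 * 1.9052760 = 243.8753280
Rounded to 2 decimals: 243.88

243.88


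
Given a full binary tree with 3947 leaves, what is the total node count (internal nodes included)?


Leaf nodes (terminals): 3947
Internal nodes = n - 1 = 3947 - 1 = 3946
Total = leaves + internal = 3947 + 3946 = 7893

7893


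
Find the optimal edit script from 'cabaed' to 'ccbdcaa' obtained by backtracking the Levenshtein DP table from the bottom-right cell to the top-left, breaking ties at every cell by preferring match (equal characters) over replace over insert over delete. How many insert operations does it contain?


Edit distance = 5. Backtracking from cell (6, 7) with preference match > replace > insert > delete,
then listing the resulting alignment 'cabaed' -> 'ccbdcaa' left to right:
  Step 1: keep 'c'
  Step 2: replace a->c
  Step 3: keep 'b'
  Step 4: insert 'd' [insertion #1]
  Step 5: replace a->c
  Step 6: replace e->a
  Step 7: replace d->a
Total insertions: 1

1


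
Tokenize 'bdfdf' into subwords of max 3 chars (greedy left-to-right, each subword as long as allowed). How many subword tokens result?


'bdfdf' has 5 characters.
Chunking with max size 3:
  Chunk 1: 'bdf' (positions 0-2)
  Chunk 2: 'df' (positions 3-4)
Total chunks: ceil(5 / 3) = 2

2


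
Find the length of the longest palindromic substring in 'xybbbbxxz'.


Scanning 'xybbbbxxz' for palindromic substrings.
Substring at positions 2-5: 'bbbb'.
Check: reverse('bbbb') = 'bbbb' -> palindrome confirmed.
Neighbouring characters ('y' / 'x') break symmetry, so it cannot extend further.
No longer palindromic substring exists; longest length = 4

4


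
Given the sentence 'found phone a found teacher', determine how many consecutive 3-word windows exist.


Word trigrams from [5] words:
  Trigram 1: (found phone a)
  Trigram 2: (phone a found)
  Trigram 3: (a found teacher)
Total word trigrams: 5 - 2 = 3

3


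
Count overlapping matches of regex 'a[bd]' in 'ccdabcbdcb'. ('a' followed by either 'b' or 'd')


Pattern: a[bd] means 'a' followed by either 'b' or 'd'.
Scanning 'ccdabcbdcb' position-by-position:
  Pos 0: window 'cc' -> no
  Pos 1: window 'cd' -> no
  Pos 2: window 'da' -> no
  Pos 3: window 'ab' -> MATCH
  Pos 4: window 'bc' -> no
  Pos 5: window 'cb' -> no
  Pos 6: window 'bd' -> no
  Pos 7: window 'dc' -> no
  Pos 8: window 'cb' -> no
  Pos 9: window 'b' -> no
Total matches: 1

1


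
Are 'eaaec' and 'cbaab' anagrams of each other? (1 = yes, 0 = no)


Sort characters of 'eaaec': 'aacee'
Sort characters of 'cbaab': 'aabbc'
Sorted forms differ -> they are NOT anagrams
Result: 0

0


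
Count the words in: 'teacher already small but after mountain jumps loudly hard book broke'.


Counting words by splitting on spaces:
  Word 1: 'teacher'
  Word 2: 'already'
  Word 3: 'small'
  Word 4: 'but'
  Word 5: 'after'
  Word 6: 'mountain'
  Word 7: 'jumps'
  Word 8: 'loudly'
  Word 9: 'hard'
  Word 10: 'book'
  Word 11: 'broke'
Total words: 11

11


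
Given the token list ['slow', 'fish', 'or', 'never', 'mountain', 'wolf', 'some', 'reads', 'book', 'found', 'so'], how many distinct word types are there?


Listing all tokens and tracking unique types:
  Token 1: 'slow' -> NEW (unique so far: 1)
  Token 2: 'fish' -> NEW (unique so far: 2)
  Token 3: 'or' -> NEW (unique so far: 3)
  Token 4: 'never' -> NEW (unique so far: 4)
  Token 5: 'mountain' -> NEW (unique so far: 5)
  Token 6: 'wolf' -> NEW (unique so far: 6)
  Token 7: 'some' -> NEW (unique so far: 7)
  Token 8: 'reads' -> NEW (unique so far: 8)
  Token 9: 'book' -> NEW (unique so far: 9)
  Token 10: 'found' -> NEW (unique so far: 10)
  Token 11: 'so' -> NEW (unique so far: 11)
Unique types: ('book', 'fish', 'found', 'mountain', 'never', 'or', 'reads', 'slow', 'so', 'some', 'wolf')
Vocabulary size: 11

11


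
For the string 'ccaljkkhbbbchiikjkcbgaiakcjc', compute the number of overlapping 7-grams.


String 'ccaljkkhbbbchiikjkcbgaiakcjc' has length L = 28.
Number of overlapping n-grams = L - n + 1
Substituting: 28 - 7 + 1 = 22

22


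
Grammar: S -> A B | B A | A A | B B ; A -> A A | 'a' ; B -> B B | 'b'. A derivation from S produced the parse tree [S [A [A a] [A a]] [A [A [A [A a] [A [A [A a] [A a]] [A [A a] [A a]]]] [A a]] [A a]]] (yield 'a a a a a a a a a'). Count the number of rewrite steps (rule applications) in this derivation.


Every bracketed nonterminal node [X ...] in the tree is produced by exactly one rule application.
Reading the tree off as a leftmost derivation:
  Step 1: S  =>  A A   (applied S -> A A)
  Step 2: A A  =>  A A A   (applied A -> A A)
  Step 3: A A A  =>  a A A   (applied A -> a)
  Step 4: a A A  =>  a a A   (applied A -> a)
  Step 5: a a A  =>  a a A A   (applied A -> A A)
  Step 6: a a A A  =>  a a A A A   (applied A -> A A)
  Step 7: a a A A A  =>  a a A A A A   (applied A -> A A)
  Step 8: a a A A A A  =>  a a a A A A   (applied A -> a)
  Step 9: a a a A A A  =>  a a a A A A A   (applied A -> A A)
  Step 10: a a a A A A A  =>  a a a A A A A A   (applied A -> A A)
  Step 11: a a a A A A A A  =>  a a a a A A A A   (applied A -> a)
  Step 12: a a a a A A A A  =>  a a a a a A A A   (applied A -> a)
  Step 13: a a a a a A A A  =>  a a a a a A A A A   (applied A -> A A)
  Step 14: a a a a a A A A A  =>  a a a a a a A A A   (applied A -> a)
  Step 15: a a a a a a A A A  =>  a a a a a a a A A   (applied A -> a)
  Step 16: a a a a a a a A A  =>  a a a a a a a a A   (applied A -> a)
  Step 17: a a a a a a a a A  =>  a a a a a a a a a   (applied A -> a)
Final yield: a a a a a a a a a
Total rewrite steps: 17

17


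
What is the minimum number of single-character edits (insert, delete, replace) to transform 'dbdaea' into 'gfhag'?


Building DP table for s1='dbdaea' (len 6) and s2='gfhag' (len 5):
       g  f  h  a  g
    0  1  2  3  4  5
  d 1  1  2  3  4  5
  b 2  2  2  3  4  5
  d 3  3  3  3  4  5
  a 4  4  4  4  3  4
  e 5  5  5  5  4  4
  a 6  6  6  6  5  5
Edit distance = dp[6][5] = 5

5


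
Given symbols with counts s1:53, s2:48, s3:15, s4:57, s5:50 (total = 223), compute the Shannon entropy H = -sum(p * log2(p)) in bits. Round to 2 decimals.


Computing entropy H = -sum(p_i * log2(p_i)):
  s1: p = 53/223 = 0.2377, -p*log2(p) = 0.4927
  s2: p = 48/223 = 0.2152, -p*log2(p) = 0.4770
  s3: p = 15/223 = 0.0673, -p*log2(p) = 0.2619
  s4: p = 57/223 = 0.2556, -p*log2(p) = 0.5030
  s5: p = 50/223 = 0.2242, -p*log2(p) = 0.4836
H = sum of terms = 2.2182
Rounded to 2 decimals: 2.22

2.22


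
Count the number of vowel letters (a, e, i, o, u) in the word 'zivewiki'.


Scanning each character of 'zivewiki':
  Position 1: 'z' -> consonant (running count: 0)
  Position 2: 'i' -> vowel (running count: 1)
  Position 3: 'v' -> consonant (running count: 1)
  Position 4: 'e' -> vowel (running count: 2)
  Position 5: 'w' -> consonant (running count: 2)
  Position 6: 'i' -> vowel (running count: 3)
  Position 7: 'k' -> consonant (running count: 3)
  Position 8: 'i' -> vowel (running count: 4)
Total vowels: 4

4


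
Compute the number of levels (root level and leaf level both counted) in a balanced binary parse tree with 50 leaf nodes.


In a balanced binary tree with n leaves the deepest leaf is ceil(log2(n)) edges below the root,
so counting node levels inclusive of root and leaves gives ceil(log2(n)) + 1 levels.
log2(50) = 5.6439
ceil(5.6439) = 6
levels = 6 + 1 = 7

7


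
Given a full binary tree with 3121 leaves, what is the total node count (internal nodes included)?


Leaf nodes (terminals): 3121
Internal nodes = n - 1 = 3121 - 1 = 3120
Total = leaves + internal = 3121 + 3120 = 6241

6241


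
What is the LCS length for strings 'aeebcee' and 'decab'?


DP table for LCS of 'aeebcee' and 'decab':
       d  e  c  a  b
    0  0  0  0  0  0
  a 0  0  0  0  1  1
  e 0  0  1  1  1  1
  e 0  0  1  1  1  1
  b 0  0  1  1  1  2
  c 0  0  1  2  2  2
  e 0  0  1  2  2  2
  e 0  0  1  2  2  2
LCS: 'ab'
LCS length = 2

2


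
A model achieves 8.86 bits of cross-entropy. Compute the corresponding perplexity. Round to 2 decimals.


Perplexity formula: PP = 2^H
H = 8.86
PP = 2^8.86
Decompose: 2^8.86 = 2^8 * 2^0.86
2^8 = 256, 2^0.86 ~ 1.8150383
PP ~ 256 * 1.8150383 = 464.6498048
Rounded to 2 decimals: 464.65

464.65


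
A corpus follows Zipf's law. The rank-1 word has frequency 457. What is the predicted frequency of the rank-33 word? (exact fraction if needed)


Zipf's law: freq(rank) = f1 / rank
f1 = 457, rank = 33
freq = 457 / 33
GCD(457, 33) = 1
Simplified: 457/33

457/33


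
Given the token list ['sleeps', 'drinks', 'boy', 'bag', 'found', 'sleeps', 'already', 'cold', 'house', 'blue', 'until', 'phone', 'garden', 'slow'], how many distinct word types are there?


Listing all tokens and tracking unique types:
  Token 1: 'sleeps' -> NEW (unique so far: 1)
  Token 2: 'drinks' -> NEW (unique so far: 2)
  Token 3: 'boy' -> NEW (unique so far: 3)
  Token 4: 'bag' -> NEW (unique so far: 4)
  Token 5: 'found' -> NEW (unique so far: 5)
  Token 6: 'sleeps' -> duplicate (unique so far: 5)
  Token 7: 'already' -> NEW (unique so far: 6)
  Token 8: 'cold' -> NEW (unique so far: 7)
  Token 9: 'house' -> NEW (unique so far: 8)
  Token 10: 'blue' -> NEW (unique so far: 9)
  Token 11: 'until' -> NEW (unique so far: 10)
  Token 12: 'phone' -> NEW (unique so far: 11)
  Token 13: 'garden' -> NEW (unique so far: 12)
  Token 14: 'slow' -> NEW (unique so far: 13)
Unique types: ('already', 'bag', 'blue', 'boy', 'cold', 'drinks', 'found', 'garden', 'house', 'phone', 'sleeps', 'slow', 'until')
Vocabulary size: 13

13


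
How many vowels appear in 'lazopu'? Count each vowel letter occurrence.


Scanning each character of 'lazopu':
  Position 1: 'l' -> consonant (running count: 0)
  Position 2: 'a' -> vowel (running count: 1)
  Position 3: 'z' -> consonant (running count: 1)
  Position 4: 'o' -> vowel (running count: 2)
  Position 5: 'p' -> consonant (running count: 2)
  Position 6: 'u' -> vowel (running count: 3)
Total vowels: 3

3


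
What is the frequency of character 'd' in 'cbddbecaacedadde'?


Scanning 'cbddbecaacedadde' for 'd':
  Position 2: 'd' -> MATCH (count: 1)
  Position 3: 'd' -> MATCH (count: 2)
  Position 11: 'd' -> MATCH (count: 3)
  Position 13: 'd' -> MATCH (count: 4)
  Position 14: 'd' -> MATCH (count: 5)
Total occurrences of 'd': 5

5


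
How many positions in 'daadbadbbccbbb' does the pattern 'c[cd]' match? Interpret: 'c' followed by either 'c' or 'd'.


Pattern: c[cd] means 'c' followed by either 'c' or 'd'.
Scanning 'daadbadbbccbbb' position-by-position:
  Pos 0: window 'da' -> no
  Pos 1: window 'aa' -> no
  Pos 2: window 'ad' -> no
  Pos 3: window 'db' -> no
  Pos 4: window 'ba' -> no
  Pos 5: window 'ad' -> no
  Pos 6: window 'db' -> no
  Pos 7: window 'bb' -> no
  Pos 8: window 'bc' -> no
  Pos 9: window 'cc' -> MATCH
  Pos 10: window 'cb' -> no
  Pos 11: window 'bb' -> no
  Pos 12: window 'bb' -> no
  Pos 13: window 'b' -> no
Total matches: 1

1


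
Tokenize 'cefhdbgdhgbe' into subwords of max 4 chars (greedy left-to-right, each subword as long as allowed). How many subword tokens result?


'cefhdbgdhgbe' has 12 characters.
Chunking with max size 4:
  Chunk 1: 'cefh' (positions 0-3)
  Chunk 2: 'dbgd' (positions 4-7)
  Chunk 3: 'hgbe' (positions 8-11)
Total chunks: ceil(12 / 4) = 3

3


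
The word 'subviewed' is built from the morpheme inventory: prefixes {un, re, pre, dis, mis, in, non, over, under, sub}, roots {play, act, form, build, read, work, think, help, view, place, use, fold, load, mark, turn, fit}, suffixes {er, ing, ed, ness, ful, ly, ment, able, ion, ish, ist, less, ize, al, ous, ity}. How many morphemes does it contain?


Segmenting 'subviewed' against the inventory:
  'sub' -> prefix (morpheme 1)
  'view' -> root (morpheme 2)
  'ed' -> suffix (morpheme 3)
Total morphemes: 3

3


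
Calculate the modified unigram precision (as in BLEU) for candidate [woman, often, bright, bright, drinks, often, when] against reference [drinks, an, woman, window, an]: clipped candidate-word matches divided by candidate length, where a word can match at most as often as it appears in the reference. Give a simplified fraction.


Reference word counts: {'an': 2, 'drinks': 1, 'window': 1, 'woman': 1}
Checking each candidate word (with clipping):
  'woman' -> in reference (ref count 1, used 1/1) -> match (matches: 1)
  'often' -> not in reference -> no match (matches: 1)
  'bright' -> not in reference -> no match (matches: 1)
  'bright' -> not in reference -> no match (matches: 1)
  'drinks' -> in reference (ref count 1, used 1/1) -> match (matches: 2)
  'often' -> not in reference -> no match (matches: 2)
  'when' -> not in reference -> no match (matches: 2)
Clipped matches: 2, Candidate length: 7
Precision = 2/7

2/7


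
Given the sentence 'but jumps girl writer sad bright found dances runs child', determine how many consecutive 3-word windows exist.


Word trigrams from [10] words:
  Trigram 1: (but jumps girl)
  Trigram 2: (jumps girl writer)
  Trigram 3: (girl writer sad)
  Trigram 4: (writer sad bright)
  Trigram 5: (sad bright found)
  Trigram 6: (bright found dances)
  Trigram 7: (found dances runs)
  Trigram 8: (dances runs child)
Total word trigrams: 10 - 2 = 8

8


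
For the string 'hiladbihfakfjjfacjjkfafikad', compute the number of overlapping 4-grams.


String 'hiladbihfakfjjfacjjkfafikad' has length L = 27.
Number of overlapping n-grams = L - n + 1
Substituting: 27 - 4 + 1 = 24

24


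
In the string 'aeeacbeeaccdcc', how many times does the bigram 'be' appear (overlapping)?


Scanning 'aeeacbeeaccdcc' for bigram 'be':
  Position 0: 'ae' -> no
  Position 1: 'ee' -> no
  Position 2: 'ea' -> no
  Position 3: 'ac' -> no
  Position 4: 'cb' -> no
  Position 5: 'be' -> MATCH
  Position 6: 'ee' -> no
  Position 7: 'ea' -> no
  Position 8: 'ac' -> no
  Position 9: 'cc' -> no
  Position 10: 'cd' -> no
  Position 11: 'dc' -> no
  Position 12: 'cc' -> no
Total matches: 1

1


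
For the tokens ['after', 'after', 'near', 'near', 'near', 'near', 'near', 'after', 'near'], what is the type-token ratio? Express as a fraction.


Tokens: 9
Unique types: ('after', 'near') = 2
TTR = 2/9
Already in lowest terms.

2/9


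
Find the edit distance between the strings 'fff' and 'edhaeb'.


Building DP table for s1='fff' (len 3) and s2='edhaeb' (len 6):
       e  d  h  a  e  b
    0  1  2  3  4  5  6
  f 1  1  2  3  4  5  6
  f 2  2  2  3  4  5  6
  f 3  3  3  3  4  5  6
Edit distance = dp[3][6] = 6

6


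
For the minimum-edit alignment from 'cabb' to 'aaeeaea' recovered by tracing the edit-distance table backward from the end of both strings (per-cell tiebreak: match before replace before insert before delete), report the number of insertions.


Edit distance = 6. Backtracking from cell (4, 7) with preference match > replace > insert > delete,
then listing the resulting alignment 'cabb' -> 'aaeeaea' left to right:
  Step 1: insert 'a' [insertion #1]
  Step 2: insert 'a' [insertion #2]
  Step 3: insert 'e' [insertion #3]
  Step 4: replace c->e
  Step 5: keep 'a'
  Step 6: replace b->e
  Step 7: replace b->a
Total insertions: 3

3


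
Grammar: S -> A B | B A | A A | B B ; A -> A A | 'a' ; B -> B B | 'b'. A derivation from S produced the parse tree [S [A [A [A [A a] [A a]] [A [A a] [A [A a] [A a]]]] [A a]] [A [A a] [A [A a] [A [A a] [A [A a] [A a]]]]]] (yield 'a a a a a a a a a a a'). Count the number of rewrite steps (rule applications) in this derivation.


Every bracketed nonterminal node [X ...] in the tree is produced by exactly one rule application.
Reading the tree off as a leftmost derivation:
  Step 1: S  =>  A A   (applied S -> A A)
  Step 2: A A  =>  A A A   (applied A -> A A)
  Step 3: A A A  =>  A A A A   (applied A -> A A)
  Step 4: A A A A  =>  A A A A A   (applied A -> A A)
  Step 5: A A A A A  =>  a A A A A   (applied A -> a)
  Step 6: a A A A A  =>  a a A A A   (applied A -> a)
  Step 7: a a A A A  =>  a a A A A A   (applied A -> A A)
  Step 8: a a A A A A  =>  a a a A A A   (applied A -> a)
  Step 9: a a a A A A  =>  a a a A A A A   (applied A -> A A)
  Step 10: a a a A A A A  =>  a a a a A A A   (applied A -> a)
  Step 11: a a a a A A A  =>  a a a a a A A   (applied A -> a)
  Step 12: a a a a a A A  =>  a a a a a a A   (applied A -> a)
  Step 13: a a a a a a A  =>  a a a a a a A A   (applied A -> A A)
  Step 14: a a a a a a A A  =>  a a a a a a a A   (applied A -> a)
  Step 15: a a a a a a a A  =>  a a a a a a a A A   (applied A -> A A)
  Step 16: a a a a a a a A A  =>  a a a a a a a a A   (applied A -> a)
  Step 17: a a a a a a a a A  =>  a a a a a a a a A A   (applied A -> A A)
  Step 18: a a a a a a a a A A  =>  a a a a a a a a a A   (applied A -> a)
  Step 19: a a a a a a a a a A  =>  a a a a a a a a a A A   (applied A -> A A)
  Step 20: a a a a a a a a a A A  =>  a a a a a a a a a a A   (applied A -> a)
  Step 21: a a a a a a a a a a A  =>  a a a a a a a a a a a   (applied A -> a)
Final yield: a a a a a a a a a a a
Total rewrite steps: 21

21
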